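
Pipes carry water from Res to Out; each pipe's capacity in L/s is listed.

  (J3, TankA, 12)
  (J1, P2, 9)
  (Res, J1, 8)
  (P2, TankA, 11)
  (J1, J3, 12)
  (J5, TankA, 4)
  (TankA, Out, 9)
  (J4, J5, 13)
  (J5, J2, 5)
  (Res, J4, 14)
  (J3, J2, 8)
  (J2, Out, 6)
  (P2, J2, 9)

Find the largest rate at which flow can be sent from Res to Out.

Augment Res→J1→J3→J2→Out: bottleneck 6, flow now 6.
Augment Res→J1→J3→TankA→Out: bottleneck 2, flow now 8.
Augment Res→J4→J5→TankA→Out: bottleneck 4, flow now 12.
Augment Res→J4→J5→J2→J3→TankA→Out: bottleneck 3, flow now 15. (uses reverse residual edge)
No augmenting path remains; maximum flow = 15.
In the residual graph, reachable from Res: {Res, J1, J4, J5, J3, P2, J2, TankA}.
Min-cut edges: J2→Out (6), TankA→Out (9); capacity 6 + 9 = 15.
This cut is saturated, so no flow can exceed 15.

15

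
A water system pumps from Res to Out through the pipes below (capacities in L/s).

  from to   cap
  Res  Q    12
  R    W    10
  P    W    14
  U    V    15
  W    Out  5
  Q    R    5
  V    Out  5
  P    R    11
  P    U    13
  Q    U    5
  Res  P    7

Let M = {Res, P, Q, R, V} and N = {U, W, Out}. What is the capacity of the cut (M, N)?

47

Edges leaving {Res, P, Q, R, V}: P→U (13), P→W (14), Q→U (5), R→W (10), V→Out (5).
Cut capacity = 13 + 14 + 5 + 10 + 5 = 47.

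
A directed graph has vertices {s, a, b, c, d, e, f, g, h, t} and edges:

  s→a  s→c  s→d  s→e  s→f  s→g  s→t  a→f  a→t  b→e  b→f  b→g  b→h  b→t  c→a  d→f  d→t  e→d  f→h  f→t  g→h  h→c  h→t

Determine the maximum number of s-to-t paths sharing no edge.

Assign every edge capacity 1; by Menger, the answer equals the max flow.
Path s→t (+1); total 1.
Path s→a→t (+1); total 2.
Path s→d→t (+1); total 3.
Path s→f→t (+1); total 4.
Path s→g→h→t (+1); total 5.
No residual s→t path; max flow = 5.
Certifying cut of size 5: {a→t, d→t, f→t, h→t, s→t}.

5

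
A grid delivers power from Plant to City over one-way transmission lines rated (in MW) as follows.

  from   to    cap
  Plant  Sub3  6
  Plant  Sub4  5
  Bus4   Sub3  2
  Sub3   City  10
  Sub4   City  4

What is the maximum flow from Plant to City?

Augment Plant→Sub3→City: bottleneck 6, flow now 6.
Augment Plant→Sub4→City: bottleneck 4, flow now 10.
No augmenting path remains; maximum flow = 10.
In the residual graph, reachable from Plant: {Plant, Sub4}.
Min-cut edges: Plant→Sub3 (6), Sub4→City (4); capacity 6 + 4 = 10.
This cut is saturated, so no flow can exceed 10.

10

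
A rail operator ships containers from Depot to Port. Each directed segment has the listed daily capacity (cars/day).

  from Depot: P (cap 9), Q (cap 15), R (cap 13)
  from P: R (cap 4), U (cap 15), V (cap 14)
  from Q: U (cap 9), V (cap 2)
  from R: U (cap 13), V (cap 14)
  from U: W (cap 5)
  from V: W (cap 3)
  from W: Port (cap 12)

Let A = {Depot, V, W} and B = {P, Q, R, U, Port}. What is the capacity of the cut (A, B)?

49

Edges leaving {Depot, V, W}: Depot→P (9), Depot→Q (15), Depot→R (13), W→Port (12).
Cut capacity = 9 + 15 + 13 + 12 = 49.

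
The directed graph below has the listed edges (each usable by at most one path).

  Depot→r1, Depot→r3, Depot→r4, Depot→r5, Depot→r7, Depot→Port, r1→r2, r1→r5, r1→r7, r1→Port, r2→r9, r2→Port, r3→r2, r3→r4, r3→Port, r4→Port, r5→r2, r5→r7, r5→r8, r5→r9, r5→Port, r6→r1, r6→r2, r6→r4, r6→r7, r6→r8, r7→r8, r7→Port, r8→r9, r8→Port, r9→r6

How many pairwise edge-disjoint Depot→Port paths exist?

6

Assign every edge capacity 1; by Menger, the answer equals the max flow.
Path Depot→Port (+1); total 1.
Path Depot→r1→Port (+1); total 2.
Path Depot→r3→Port (+1); total 3.
Path Depot→r4→Port (+1); total 4.
Path Depot→r5→Port (+1); total 5.
Path Depot→r7→Port (+1); total 6.
No residual Depot→Port path; max flow = 6.
Certifying cut of size 6: {Depot→Port, Depot→r1, Depot→r3, Depot→r4, Depot→r5, Depot→r7}.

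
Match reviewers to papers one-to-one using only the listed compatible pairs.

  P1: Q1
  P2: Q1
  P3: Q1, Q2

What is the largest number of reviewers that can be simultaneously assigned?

Unit-capacity flow: source→left, listed edges, right→sink; max matching = max flow.
Augmenting path P1→Q1 (+1); matched 1.
Augmenting path P3→Q2 (+1); matched 2.
No augmenting path remains; maximum matching = 2.
König certificate: {P3, Q1} is a vertex cover of size 2 (every listed pair touches it), so no matching can be larger.

2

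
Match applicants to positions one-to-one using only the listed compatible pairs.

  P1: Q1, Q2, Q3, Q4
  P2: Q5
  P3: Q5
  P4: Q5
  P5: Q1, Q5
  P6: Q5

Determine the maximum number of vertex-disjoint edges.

3

Unit-capacity flow: source→left, listed edges, right→sink; max matching = max flow.
Augmenting path P1→Q1 (+1); matched 1.
Augmenting path P2→Q5 (+1); matched 2.
Augmenting path P5→Q1→P1→Q2 (+1); matched 3.
No augmenting path remains; maximum matching = 3.
König certificate: {P1, P5, Q5} is a vertex cover of size 3 (every listed pair touches it), so no matching can be larger.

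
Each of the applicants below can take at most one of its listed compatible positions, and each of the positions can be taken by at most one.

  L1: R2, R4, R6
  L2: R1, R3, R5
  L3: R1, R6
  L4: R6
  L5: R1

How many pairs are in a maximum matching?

4

Unit-capacity flow: source→left, listed edges, right→sink; max matching = max flow.
Augmenting path L1→R2 (+1); matched 1.
Augmenting path L2→R1 (+1); matched 2.
Augmenting path L3→R6 (+1); matched 3.
Augmenting path L5→R1→L2→R3 (+1); matched 4.
No augmenting path remains; maximum matching = 4.
König certificate: {L1, L2, R1, R6} is a vertex cover of size 4 (every listed pair touches it), so no matching can be larger.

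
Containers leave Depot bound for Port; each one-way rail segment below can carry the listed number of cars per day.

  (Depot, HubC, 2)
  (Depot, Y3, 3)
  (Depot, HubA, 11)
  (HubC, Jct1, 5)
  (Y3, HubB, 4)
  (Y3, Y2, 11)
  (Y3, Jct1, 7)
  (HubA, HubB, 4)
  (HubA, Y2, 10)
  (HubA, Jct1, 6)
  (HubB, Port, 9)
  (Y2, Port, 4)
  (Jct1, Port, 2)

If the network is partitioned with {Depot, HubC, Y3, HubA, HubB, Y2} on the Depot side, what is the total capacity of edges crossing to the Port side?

Edges leaving {Depot, HubC, Y3, HubA, HubB, Y2}: HubC→Jct1 (5), Y3→Jct1 (7), HubA→Jct1 (6), HubB→Port (9), Y2→Port (4).
Cut capacity = 5 + 7 + 6 + 9 + 4 = 31.

31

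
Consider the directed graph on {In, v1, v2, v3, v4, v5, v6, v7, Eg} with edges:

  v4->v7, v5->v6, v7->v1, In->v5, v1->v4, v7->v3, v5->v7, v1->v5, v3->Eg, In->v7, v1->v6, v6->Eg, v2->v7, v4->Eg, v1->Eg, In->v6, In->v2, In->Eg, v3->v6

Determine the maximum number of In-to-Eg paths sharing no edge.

Assign every edge capacity 1; by Menger, the answer equals the max flow.
Path In→Eg (+1); total 1.
Path In→v6→Eg (+1); total 2.
Path In→v7→v1→Eg (+1); total 3.
Path In→v2→v7→v3→Eg (+1); total 4.
No residual In→Eg path; max flow = 4.
Certifying cut of size 4: {In→Eg, v6→Eg, v7→v1, v7→v3}.

4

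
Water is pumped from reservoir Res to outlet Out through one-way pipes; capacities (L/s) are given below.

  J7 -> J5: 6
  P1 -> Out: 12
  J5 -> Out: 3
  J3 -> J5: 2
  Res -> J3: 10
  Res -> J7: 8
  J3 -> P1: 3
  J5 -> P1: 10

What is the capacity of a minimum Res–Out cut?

11

Augment Res→J3→P1→Out: bottleneck 3, flow now 3.
Augment Res→J3→J5→Out: bottleneck 2, flow now 5.
Augment Res→J7→J5→Out: bottleneck 1, flow now 6.
Augment Res→J7→J5→P1→Out: bottleneck 5, flow now 11.
No augmenting path remains; maximum flow = 11.
By max-flow min-cut, the minimum cut capacity equals the max flow.
In the residual graph, reachable from Res: {Res, J3, J7}.
Min-cut edges: J3→P1 (3), J3→J5 (2), J7→J5 (6); capacity 3 + 2 + 6 = 11.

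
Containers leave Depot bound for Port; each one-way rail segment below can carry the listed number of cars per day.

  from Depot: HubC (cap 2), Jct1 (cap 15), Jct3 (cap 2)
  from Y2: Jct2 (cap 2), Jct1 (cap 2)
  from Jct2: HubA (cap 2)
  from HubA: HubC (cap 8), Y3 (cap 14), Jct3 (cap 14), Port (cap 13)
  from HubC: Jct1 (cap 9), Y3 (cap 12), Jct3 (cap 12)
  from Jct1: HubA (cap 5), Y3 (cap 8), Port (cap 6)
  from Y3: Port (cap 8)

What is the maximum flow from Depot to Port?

17

Augment Depot→Jct1→Port: bottleneck 6, flow now 6.
Augment Depot→HubC→Y3→Port: bottleneck 2, flow now 8.
Augment Depot→Jct1→HubA→Port: bottleneck 5, flow now 13.
Augment Depot→Jct1→Y3→Port: bottleneck 4, flow now 17.
No augmenting path remains; maximum flow = 17.
In the residual graph, reachable from Depot: {Depot, Jct3}.
Min-cut edges: Depot→HubC (2), Depot→Jct1 (15); capacity 2 + 15 = 17.
This cut is saturated, so no flow can exceed 17.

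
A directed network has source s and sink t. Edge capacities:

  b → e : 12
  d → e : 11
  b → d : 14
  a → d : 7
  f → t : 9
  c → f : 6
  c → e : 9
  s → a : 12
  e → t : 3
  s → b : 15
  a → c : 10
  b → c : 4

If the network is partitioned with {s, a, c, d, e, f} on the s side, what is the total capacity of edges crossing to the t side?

27

Edges leaving {s, a, c, d, e, f}: s→b (15), e→t (3), f→t (9).
Cut capacity = 15 + 3 + 9 = 27.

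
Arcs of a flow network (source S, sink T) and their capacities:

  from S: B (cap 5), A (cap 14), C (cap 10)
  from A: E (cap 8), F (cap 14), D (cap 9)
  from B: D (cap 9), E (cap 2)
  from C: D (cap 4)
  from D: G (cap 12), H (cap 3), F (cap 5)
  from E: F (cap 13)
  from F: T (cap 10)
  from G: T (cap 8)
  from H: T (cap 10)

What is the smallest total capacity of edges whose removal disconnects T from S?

21

Augment S→A→F→T: bottleneck 10, flow now 10.
Augment S→A→D→G→T: bottleneck 4, flow now 14.
Augment S→B→D→G→T: bottleneck 4, flow now 18.
Augment S→B→D→H→T: bottleneck 1, flow now 19.
Augment S→C→D→H→T: bottleneck 2, flow now 21.
No augmenting path remains; maximum flow = 21.
By max-flow min-cut, the minimum cut capacity equals the max flow.
In the residual graph, reachable from S: {S, A, B, C, D, E, F, G}.
Min-cut edges: D→H (3), F→T (10), G→T (8); capacity 3 + 10 + 8 = 21.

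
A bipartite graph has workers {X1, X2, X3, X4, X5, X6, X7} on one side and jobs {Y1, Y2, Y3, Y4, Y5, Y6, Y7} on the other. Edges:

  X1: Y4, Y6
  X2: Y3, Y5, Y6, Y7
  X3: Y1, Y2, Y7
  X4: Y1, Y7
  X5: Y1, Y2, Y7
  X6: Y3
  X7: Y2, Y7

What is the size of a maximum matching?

6

Unit-capacity flow: source→left, listed edges, right→sink; max matching = max flow.
Augmenting path X1→Y4 (+1); matched 1.
Augmenting path X2→Y3 (+1); matched 2.
Augmenting path X3→Y1 (+1); matched 3.
Augmenting path X4→Y7 (+1); matched 4.
Augmenting path X5→Y2 (+1); matched 5.
Augmenting path X6→Y3→X2→Y5 (+1); matched 6.
No augmenting path remains; maximum matching = 6.
König certificate: {X1, X2, X6, Y1, Y2, Y7} is a vertex cover of size 6 (every listed pair touches it), so no matching can be larger.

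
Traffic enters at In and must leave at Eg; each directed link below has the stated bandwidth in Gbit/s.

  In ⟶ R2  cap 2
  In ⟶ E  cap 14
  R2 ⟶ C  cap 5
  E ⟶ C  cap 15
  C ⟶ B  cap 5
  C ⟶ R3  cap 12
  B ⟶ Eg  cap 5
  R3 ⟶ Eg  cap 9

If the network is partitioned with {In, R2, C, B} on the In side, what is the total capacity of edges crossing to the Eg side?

Edges leaving {In, R2, C, B}: In→E (14), C→R3 (12), B→Eg (5).
Cut capacity = 14 + 12 + 5 = 31.

31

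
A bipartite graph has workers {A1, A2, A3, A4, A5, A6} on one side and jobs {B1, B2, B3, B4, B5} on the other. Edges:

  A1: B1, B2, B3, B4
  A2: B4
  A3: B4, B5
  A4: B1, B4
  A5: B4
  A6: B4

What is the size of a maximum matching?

4

Unit-capacity flow: source→left, listed edges, right→sink; max matching = max flow.
Augmenting path A1→B1 (+1); matched 1.
Augmenting path A2→B4 (+1); matched 2.
Augmenting path A3→B5 (+1); matched 3.
Augmenting path A4→B1→A1→B2 (+1); matched 4.
No augmenting path remains; maximum matching = 4.
König certificate: {A1, A3, A4, B4} is a vertex cover of size 4 (every listed pair touches it), so no matching can be larger.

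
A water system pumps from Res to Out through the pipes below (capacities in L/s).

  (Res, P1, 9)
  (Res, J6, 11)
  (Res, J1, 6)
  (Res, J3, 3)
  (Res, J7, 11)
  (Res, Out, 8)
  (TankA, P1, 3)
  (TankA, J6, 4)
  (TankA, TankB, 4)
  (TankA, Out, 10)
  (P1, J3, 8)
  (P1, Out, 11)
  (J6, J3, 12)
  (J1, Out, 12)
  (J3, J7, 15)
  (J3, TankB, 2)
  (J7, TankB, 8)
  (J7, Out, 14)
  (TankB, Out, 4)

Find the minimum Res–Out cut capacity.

41

Augment Res→Out: bottleneck 8, flow now 8.
Augment Res→P1→Out: bottleneck 9, flow now 17.
Augment Res→J1→Out: bottleneck 6, flow now 23.
Augment Res→J7→Out: bottleneck 11, flow now 34.
Augment Res→J3→J7→Out: bottleneck 3, flow now 37.
Augment Res→J6→J3→TankB→Out: bottleneck 2, flow now 39.
Augment Res→J6→J3→J7→TankB→Out: bottleneck 2, flow now 41.
No augmenting path remains; maximum flow = 41.
By max-flow min-cut, the minimum cut capacity equals the max flow.
In the residual graph, reachable from Res: {Res, J6, J3, J7, TankB}.
Min-cut edges: Res→P1 (9), Res→J1 (6), Res→Out (8), J7→Out (14), TankB→Out (4); capacity 9 + 6 + 8 + 14 + 4 = 41.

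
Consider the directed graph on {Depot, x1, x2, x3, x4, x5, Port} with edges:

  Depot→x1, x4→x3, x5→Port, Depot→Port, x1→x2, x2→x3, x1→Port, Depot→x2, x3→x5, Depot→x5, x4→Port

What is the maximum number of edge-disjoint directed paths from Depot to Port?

Assign every edge capacity 1; by Menger, the answer equals the max flow.
Path Depot→Port (+1); total 1.
Path Depot→x1→Port (+1); total 2.
Path Depot→x5→Port (+1); total 3.
No residual Depot→Port path; max flow = 3.
Certifying cut of size 3: {Depot→Port, Depot→x1, x5→Port}.

3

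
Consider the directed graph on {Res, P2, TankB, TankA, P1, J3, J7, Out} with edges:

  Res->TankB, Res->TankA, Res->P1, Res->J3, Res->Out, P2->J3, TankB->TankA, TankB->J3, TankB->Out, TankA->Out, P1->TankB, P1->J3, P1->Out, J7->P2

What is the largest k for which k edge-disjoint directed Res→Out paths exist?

Assign every edge capacity 1; by Menger, the answer equals the max flow.
Path Res→Out (+1); total 1.
Path Res→TankB→Out (+1); total 2.
Path Res→TankA→Out (+1); total 3.
Path Res→P1→Out (+1); total 4.
No residual Res→Out path; max flow = 4.
Certifying cut of size 4: {Res→Out, Res→P1, Res→TankA, Res→TankB}.

4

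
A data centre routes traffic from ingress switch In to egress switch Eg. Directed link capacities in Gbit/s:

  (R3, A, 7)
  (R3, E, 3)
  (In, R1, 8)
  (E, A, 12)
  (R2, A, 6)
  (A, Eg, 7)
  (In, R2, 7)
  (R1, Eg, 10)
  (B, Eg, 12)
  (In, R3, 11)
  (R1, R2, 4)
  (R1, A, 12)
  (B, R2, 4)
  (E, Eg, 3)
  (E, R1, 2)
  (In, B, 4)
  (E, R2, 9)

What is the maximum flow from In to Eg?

Augment In→R1→Eg: bottleneck 8, flow now 8.
Augment In→B→Eg: bottleneck 4, flow now 12.
Augment In→R3→E→Eg: bottleneck 3, flow now 15.
Augment In→R3→A→Eg: bottleneck 7, flow now 22.
No augmenting path remains; maximum flow = 22.
In the residual graph, reachable from In: {In, R3, R2, A}.
Min-cut edges: In→R1 (8), In→B (4), R3→E (3), A→Eg (7); capacity 8 + 4 + 3 + 7 = 22.
This cut is saturated, so no flow can exceed 22.

22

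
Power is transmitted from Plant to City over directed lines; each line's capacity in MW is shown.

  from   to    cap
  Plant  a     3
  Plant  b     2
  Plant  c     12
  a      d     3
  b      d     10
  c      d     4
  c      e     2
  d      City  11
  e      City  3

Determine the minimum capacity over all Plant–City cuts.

Augment Plant→a→d→City: bottleneck 3, flow now 3.
Augment Plant→b→d→City: bottleneck 2, flow now 5.
Augment Plant→c→d→City: bottleneck 4, flow now 9.
Augment Plant→c→e→City: bottleneck 2, flow now 11.
No augmenting path remains; maximum flow = 11.
By max-flow min-cut, the minimum cut capacity equals the max flow.
In the residual graph, reachable from Plant: {Plant, c}.
Min-cut edges: Plant→a (3), Plant→b (2), c→d (4), c→e (2); capacity 3 + 2 + 4 + 2 = 11.

11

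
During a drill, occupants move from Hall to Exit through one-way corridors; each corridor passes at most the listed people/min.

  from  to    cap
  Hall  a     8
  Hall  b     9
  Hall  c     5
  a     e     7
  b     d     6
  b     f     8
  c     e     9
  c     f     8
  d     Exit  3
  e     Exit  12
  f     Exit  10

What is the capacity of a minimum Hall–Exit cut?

21

Augment Hall→a→e→Exit: bottleneck 7, flow now 7.
Augment Hall→b→d→Exit: bottleneck 3, flow now 10.
Augment Hall→b→f→Exit: bottleneck 6, flow now 16.
Augment Hall→c→e→Exit: bottleneck 5, flow now 21.
No augmenting path remains; maximum flow = 21.
By max-flow min-cut, the minimum cut capacity equals the max flow.
In the residual graph, reachable from Hall: {Hall, a}.
Min-cut edges: Hall→b (9), Hall→c (5), a→e (7); capacity 9 + 5 + 7 = 21.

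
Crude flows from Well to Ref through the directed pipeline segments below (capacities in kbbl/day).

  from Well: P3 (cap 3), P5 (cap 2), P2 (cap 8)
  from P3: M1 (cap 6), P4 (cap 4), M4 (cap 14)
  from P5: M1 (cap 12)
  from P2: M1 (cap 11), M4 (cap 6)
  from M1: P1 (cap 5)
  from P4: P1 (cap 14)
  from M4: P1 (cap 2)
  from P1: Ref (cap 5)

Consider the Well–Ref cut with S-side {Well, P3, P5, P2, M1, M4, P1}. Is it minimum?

Given cut capacity: 4 + 5 = 9.
Augment Well→P3→M1→P1→Ref: bottleneck 3, flow now 3.
Augment Well→P5→M1→P1→Ref: bottleneck 2, flow now 5.
No augmenting path remains; maximum flow = 5.
In the residual graph, reachable from Well: {Well, P3, P5, P2, M1, P4, M4, P1}.
Min-cut edges: P1→Ref (5); capacity 5 = 5.
Cut capacity 9 exceeds the max flow 5, so it is not minimum.

No — its capacity is 9, but the minimum cut has capacity 5.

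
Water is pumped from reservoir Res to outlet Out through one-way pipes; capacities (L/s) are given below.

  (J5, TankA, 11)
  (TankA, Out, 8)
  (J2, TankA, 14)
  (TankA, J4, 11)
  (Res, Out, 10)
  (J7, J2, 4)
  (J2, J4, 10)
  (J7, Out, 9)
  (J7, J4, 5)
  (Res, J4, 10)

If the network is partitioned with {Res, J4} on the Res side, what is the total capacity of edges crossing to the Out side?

10

Edges leaving {Res, J4}: Res→Out (10).
Cut capacity = 10 = 10.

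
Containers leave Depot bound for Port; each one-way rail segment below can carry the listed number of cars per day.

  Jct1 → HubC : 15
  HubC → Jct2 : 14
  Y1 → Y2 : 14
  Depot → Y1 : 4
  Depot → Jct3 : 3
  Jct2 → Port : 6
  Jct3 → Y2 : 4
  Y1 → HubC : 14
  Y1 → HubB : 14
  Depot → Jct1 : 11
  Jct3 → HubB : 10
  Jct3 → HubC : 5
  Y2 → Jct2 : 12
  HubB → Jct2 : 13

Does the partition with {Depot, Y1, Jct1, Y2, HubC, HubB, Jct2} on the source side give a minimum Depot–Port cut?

Given cut capacity: 3 + 6 = 9.
Augment Depot→Jct3→Y2→Jct2→Port: bottleneck 3, flow now 3.
Augment Depot→Y1→Y2→Jct2→Port: bottleneck 3, flow now 6.
No augmenting path remains; maximum flow = 6.
In the residual graph, reachable from Depot: {Depot, Jct3, Y1, Jct1, Y2, HubC, HubB, Jct2}.
Min-cut edges: Jct2→Port (6); capacity 6 = 6.
Cut capacity 9 exceeds the max flow 6, so it is not minimum.

No — its capacity is 9, but the minimum cut has capacity 6.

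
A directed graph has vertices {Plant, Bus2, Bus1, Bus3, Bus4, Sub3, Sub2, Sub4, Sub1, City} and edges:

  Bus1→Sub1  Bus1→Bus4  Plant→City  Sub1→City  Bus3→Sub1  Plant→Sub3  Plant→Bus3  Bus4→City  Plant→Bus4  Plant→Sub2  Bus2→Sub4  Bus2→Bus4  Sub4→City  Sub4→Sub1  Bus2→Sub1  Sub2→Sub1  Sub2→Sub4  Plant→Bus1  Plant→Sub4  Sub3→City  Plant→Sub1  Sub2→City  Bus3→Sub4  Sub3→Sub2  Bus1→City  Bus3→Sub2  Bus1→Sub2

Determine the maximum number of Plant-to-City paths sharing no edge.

Assign every edge capacity 1; by Menger, the answer equals the max flow.
Path Plant→City (+1); total 1.
Path Plant→Bus1→City (+1); total 2.
Path Plant→Bus4→City (+1); total 3.
Path Plant→Sub3→City (+1); total 4.
Path Plant→Sub2→City (+1); total 5.
Path Plant→Sub4→City (+1); total 6.
Path Plant→Sub1→City (+1); total 7.
No residual Plant→City path; max flow = 7.
Certifying cut of size 7: {Plant→Bus1, Plant→Bus4, Plant→City, Plant→Sub3, Sub1→City, Sub2→City, Sub4→City}.

7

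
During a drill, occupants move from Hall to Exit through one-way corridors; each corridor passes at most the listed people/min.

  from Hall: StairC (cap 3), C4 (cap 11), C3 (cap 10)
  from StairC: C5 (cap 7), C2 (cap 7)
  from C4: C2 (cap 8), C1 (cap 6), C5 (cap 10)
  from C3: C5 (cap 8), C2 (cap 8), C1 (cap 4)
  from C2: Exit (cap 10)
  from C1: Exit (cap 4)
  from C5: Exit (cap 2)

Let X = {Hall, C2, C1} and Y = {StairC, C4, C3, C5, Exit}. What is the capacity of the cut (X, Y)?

38

Edges leaving {Hall, C2, C1}: Hall→StairC (3), Hall→C4 (11), Hall→C3 (10), C2→Exit (10), C1→Exit (4).
Cut capacity = 3 + 11 + 10 + 10 + 4 = 38.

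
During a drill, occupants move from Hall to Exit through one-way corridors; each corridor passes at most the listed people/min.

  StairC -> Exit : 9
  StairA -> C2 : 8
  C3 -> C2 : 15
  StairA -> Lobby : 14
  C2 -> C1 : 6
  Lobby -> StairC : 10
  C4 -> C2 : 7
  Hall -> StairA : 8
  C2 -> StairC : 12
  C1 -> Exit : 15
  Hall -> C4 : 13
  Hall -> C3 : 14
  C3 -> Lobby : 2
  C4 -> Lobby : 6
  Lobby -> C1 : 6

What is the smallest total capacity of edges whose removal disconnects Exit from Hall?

21

Augment Hall→C3→C2→C1→Exit: bottleneck 6, flow now 6.
Augment Hall→C3→C2→StairC→Exit: bottleneck 8, flow now 14.
Augment Hall→C4→C2→StairC→Exit: bottleneck 1, flow now 15.
Augment Hall→C4→Lobby→C1→Exit: bottleneck 6, flow now 21.
No augmenting path remains; maximum flow = 21.
By max-flow min-cut, the minimum cut capacity equals the max flow.
In the residual graph, reachable from Hall: {Hall, C3, C4, StairA, C2, Lobby, StairC}.
Min-cut edges: C2→C1 (6), Lobby→C1 (6), StairC→Exit (9); capacity 6 + 6 + 9 = 21.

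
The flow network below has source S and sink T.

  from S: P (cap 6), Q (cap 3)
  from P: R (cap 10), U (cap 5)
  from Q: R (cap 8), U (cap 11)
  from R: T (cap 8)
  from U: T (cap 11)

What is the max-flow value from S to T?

Augment S→P→R→T: bottleneck 6, flow now 6.
Augment S→Q→R→T: bottleneck 2, flow now 8.
Augment S→Q→U→T: bottleneck 1, flow now 9.
No augmenting path remains; maximum flow = 9.
In the residual graph, reachable from S: {S}.
Min-cut edges: S→P (6), S→Q (3); capacity 6 + 3 = 9.
This cut is saturated, so no flow can exceed 9.

9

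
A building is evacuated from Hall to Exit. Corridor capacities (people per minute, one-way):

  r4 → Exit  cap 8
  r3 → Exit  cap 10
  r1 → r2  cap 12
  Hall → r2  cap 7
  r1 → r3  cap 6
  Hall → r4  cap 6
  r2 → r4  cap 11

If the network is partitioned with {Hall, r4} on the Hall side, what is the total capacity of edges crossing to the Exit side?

15

Edges leaving {Hall, r4}: Hall→r2 (7), r4→Exit (8).
Cut capacity = 7 + 8 = 15.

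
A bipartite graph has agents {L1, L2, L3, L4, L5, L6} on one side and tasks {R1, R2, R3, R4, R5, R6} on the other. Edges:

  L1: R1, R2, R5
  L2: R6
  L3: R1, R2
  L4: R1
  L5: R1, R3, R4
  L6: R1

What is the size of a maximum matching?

5

Unit-capacity flow: source→left, listed edges, right→sink; max matching = max flow.
Augmenting path L1→R1 (+1); matched 1.
Augmenting path L2→R6 (+1); matched 2.
Augmenting path L3→R2 (+1); matched 3.
Augmenting path L5→R3 (+1); matched 4.
Augmenting path L4→R1→L1→R5 (+1); matched 5.
No augmenting path remains; maximum matching = 5.
König certificate: {L1, L2, L3, L5, R1} is a vertex cover of size 5 (every listed pair touches it), so no matching can be larger.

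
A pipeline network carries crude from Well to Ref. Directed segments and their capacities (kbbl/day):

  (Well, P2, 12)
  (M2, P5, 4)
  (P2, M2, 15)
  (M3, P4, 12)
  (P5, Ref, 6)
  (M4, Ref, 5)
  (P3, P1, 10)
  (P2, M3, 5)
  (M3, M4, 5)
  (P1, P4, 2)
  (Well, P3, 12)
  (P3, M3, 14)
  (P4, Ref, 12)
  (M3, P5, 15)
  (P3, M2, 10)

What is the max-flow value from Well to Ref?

21

Augment Well→P3→M3→M4→Ref: bottleneck 5, flow now 5.
Augment Well→P3→M3→P4→Ref: bottleneck 7, flow now 12.
Augment Well→P2→M3→P4→Ref: bottleneck 5, flow now 17.
Augment Well→P2→M2→P5→Ref: bottleneck 4, flow now 21.
No augmenting path remains; maximum flow = 21.
In the residual graph, reachable from Well: {Well, P2, M2}.
Min-cut edges: Well→P3 (12), P2→M3 (5), M2→P5 (4); capacity 12 + 5 + 4 = 21.
This cut is saturated, so no flow can exceed 21.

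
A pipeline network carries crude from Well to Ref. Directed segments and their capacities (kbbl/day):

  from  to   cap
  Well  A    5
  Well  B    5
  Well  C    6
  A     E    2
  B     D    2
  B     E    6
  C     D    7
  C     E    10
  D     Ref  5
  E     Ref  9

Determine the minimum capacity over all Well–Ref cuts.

Augment Well→A→E→Ref: bottleneck 2, flow now 2.
Augment Well→B→D→Ref: bottleneck 2, flow now 4.
Augment Well→B→E→Ref: bottleneck 3, flow now 7.
Augment Well→C→D→Ref: bottleneck 3, flow now 10.
Augment Well→C→E→Ref: bottleneck 3, flow now 13.
No augmenting path remains; maximum flow = 13.
By max-flow min-cut, the minimum cut capacity equals the max flow.
In the residual graph, reachable from Well: {Well, A}.
Min-cut edges: Well→B (5), Well→C (6), A→E (2); capacity 5 + 6 + 2 = 13.

13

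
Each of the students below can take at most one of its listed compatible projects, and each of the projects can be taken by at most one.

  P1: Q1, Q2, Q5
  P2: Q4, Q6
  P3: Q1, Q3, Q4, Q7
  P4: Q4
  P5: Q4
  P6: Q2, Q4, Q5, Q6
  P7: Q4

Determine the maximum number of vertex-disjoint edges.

Unit-capacity flow: source→left, listed edges, right→sink; max matching = max flow.
Augmenting path P1→Q1 (+1); matched 1.
Augmenting path P2→Q4 (+1); matched 2.
Augmenting path P3→Q3 (+1); matched 3.
Augmenting path P6→Q2 (+1); matched 4.
Augmenting path P4→Q4→P2→Q6 (+1); matched 5.
No augmenting path remains; maximum matching = 5.
König certificate: {P1, P2, P3, P6, Q4} is a vertex cover of size 5 (every listed pair touches it), so no matching can be larger.

5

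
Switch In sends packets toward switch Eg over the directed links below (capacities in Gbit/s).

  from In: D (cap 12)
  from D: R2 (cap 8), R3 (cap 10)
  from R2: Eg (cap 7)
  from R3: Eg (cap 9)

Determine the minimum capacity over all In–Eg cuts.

12

Augment In→D→R2→Eg: bottleneck 7, flow now 7.
Augment In→D→R3→Eg: bottleneck 5, flow now 12.
No augmenting path remains; maximum flow = 12.
By max-flow min-cut, the minimum cut capacity equals the max flow.
In the residual graph, reachable from In: {In}.
Min-cut edges: In→D (12); capacity 12 = 12.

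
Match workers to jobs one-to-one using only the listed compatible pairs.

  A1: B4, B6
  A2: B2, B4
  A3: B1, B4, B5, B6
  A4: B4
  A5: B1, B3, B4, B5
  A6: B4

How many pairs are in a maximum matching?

Unit-capacity flow: source→left, listed edges, right→sink; max matching = max flow.
Augmenting path A1→B4 (+1); matched 1.
Augmenting path A2→B2 (+1); matched 2.
Augmenting path A3→B1 (+1); matched 3.
Augmenting path A5→B3 (+1); matched 4.
Augmenting path A4→B4→A1→B6 (+1); matched 5.
No augmenting path remains; maximum matching = 5.
König certificate: {A1, A2, A3, A5, B4} is a vertex cover of size 5 (every listed pair touches it), so no matching can be larger.

5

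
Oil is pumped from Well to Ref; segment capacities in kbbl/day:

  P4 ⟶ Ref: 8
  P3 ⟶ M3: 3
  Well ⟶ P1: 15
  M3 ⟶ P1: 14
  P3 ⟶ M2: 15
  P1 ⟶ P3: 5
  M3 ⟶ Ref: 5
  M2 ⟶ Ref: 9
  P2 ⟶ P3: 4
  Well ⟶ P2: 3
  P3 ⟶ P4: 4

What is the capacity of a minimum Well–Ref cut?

Augment Well→P2→P3→P4→Ref: bottleneck 3, flow now 3.
Augment Well→P1→P3→P4→Ref: bottleneck 1, flow now 4.
Augment Well→P1→P3→M3→Ref: bottleneck 3, flow now 7.
Augment Well→P1→P3→M2→Ref: bottleneck 1, flow now 8.
No augmenting path remains; maximum flow = 8.
By max-flow min-cut, the minimum cut capacity equals the max flow.
In the residual graph, reachable from Well: {Well, P1}.
Min-cut edges: Well→P2 (3), P1→P3 (5); capacity 3 + 5 = 8.

8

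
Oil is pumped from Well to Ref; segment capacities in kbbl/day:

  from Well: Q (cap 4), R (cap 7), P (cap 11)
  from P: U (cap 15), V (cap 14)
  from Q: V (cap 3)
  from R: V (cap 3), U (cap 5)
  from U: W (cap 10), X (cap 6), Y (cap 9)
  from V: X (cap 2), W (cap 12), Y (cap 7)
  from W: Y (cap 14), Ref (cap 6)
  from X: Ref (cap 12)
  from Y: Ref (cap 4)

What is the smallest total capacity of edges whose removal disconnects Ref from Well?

18

Augment Well→P→U→W→Ref: bottleneck 6, flow now 6.
Augment Well→P→U→X→Ref: bottleneck 5, flow now 11.
Augment Well→Q→V→X→Ref: bottleneck 2, flow now 13.
Augment Well→Q→V→Y→Ref: bottleneck 1, flow now 14.
Augment Well→R→U→X→Ref: bottleneck 1, flow now 15.
Augment Well→R→U→Y→Ref: bottleneck 3, flow now 18.
No augmenting path remains; maximum flow = 18.
By max-flow min-cut, the minimum cut capacity equals the max flow.
In the residual graph, reachable from Well: {Well, P, Q, R, U, V, W, Y}.
Min-cut edges: U→X (6), V→X (2), W→Ref (6), Y→Ref (4); capacity 6 + 2 + 6 + 4 = 18.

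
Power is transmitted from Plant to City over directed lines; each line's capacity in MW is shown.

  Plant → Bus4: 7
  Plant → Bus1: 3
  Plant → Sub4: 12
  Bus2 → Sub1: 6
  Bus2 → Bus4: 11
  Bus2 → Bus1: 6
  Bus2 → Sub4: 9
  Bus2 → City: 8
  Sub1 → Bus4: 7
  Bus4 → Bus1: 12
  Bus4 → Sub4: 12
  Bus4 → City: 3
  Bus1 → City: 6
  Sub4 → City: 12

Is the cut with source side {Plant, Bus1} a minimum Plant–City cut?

Given cut capacity: 7 + 12 + 6 = 25.
Augment Plant→Bus4→City: bottleneck 3, flow now 3.
Augment Plant→Bus1→City: bottleneck 3, flow now 6.
Augment Plant→Sub4→City: bottleneck 12, flow now 18.
Augment Plant→Bus4→Bus1→City: bottleneck 3, flow now 21.
No augmenting path remains; maximum flow = 21.
In the residual graph, reachable from Plant: {Plant, Bus4, Bus1, Sub4}.
Min-cut edges: Bus4→City (3), Bus1→City (6), Sub4→City (12); capacity 3 + 6 + 12 = 21.
Cut capacity 25 exceeds the max flow 21, so it is not minimum.

No — its capacity is 25, but the minimum cut has capacity 21.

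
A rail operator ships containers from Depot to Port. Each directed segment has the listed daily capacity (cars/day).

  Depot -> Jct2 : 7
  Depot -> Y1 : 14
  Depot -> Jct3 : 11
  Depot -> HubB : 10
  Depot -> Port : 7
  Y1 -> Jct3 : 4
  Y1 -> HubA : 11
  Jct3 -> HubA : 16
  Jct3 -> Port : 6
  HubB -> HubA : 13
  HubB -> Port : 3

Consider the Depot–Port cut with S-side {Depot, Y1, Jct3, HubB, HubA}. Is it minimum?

No — its capacity is 23, but the minimum cut has capacity 16.

Given cut capacity: 7 + 7 + 6 + 3 = 23.
Augment Depot→Port: bottleneck 7, flow now 7.
Augment Depot→Jct3→Port: bottleneck 6, flow now 13.
Augment Depot→HubB→Port: bottleneck 3, flow now 16.
No augmenting path remains; maximum flow = 16.
In the residual graph, reachable from Depot: {Depot, Jct2, Y1, Jct3, HubB, HubA}.
Min-cut edges: Depot→Port (7), Jct3→Port (6), HubB→Port (3); capacity 7 + 6 + 3 = 16.
Cut capacity 23 exceeds the max flow 16, so it is not minimum.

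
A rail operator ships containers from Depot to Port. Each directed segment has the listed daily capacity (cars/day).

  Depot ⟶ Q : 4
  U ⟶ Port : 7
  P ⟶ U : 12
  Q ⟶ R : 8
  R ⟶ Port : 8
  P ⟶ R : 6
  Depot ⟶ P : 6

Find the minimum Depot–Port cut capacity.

Augment Depot→P→R→Port: bottleneck 6, flow now 6.
Augment Depot→Q→R→Port: bottleneck 2, flow now 8.
Augment Depot→Q→R→P→U→Port: bottleneck 2, flow now 10. (uses reverse residual edge)
No augmenting path remains; maximum flow = 10.
By max-flow min-cut, the minimum cut capacity equals the max flow.
In the residual graph, reachable from Depot: {Depot}.
Min-cut edges: Depot→P (6), Depot→Q (4); capacity 6 + 4 = 10.

10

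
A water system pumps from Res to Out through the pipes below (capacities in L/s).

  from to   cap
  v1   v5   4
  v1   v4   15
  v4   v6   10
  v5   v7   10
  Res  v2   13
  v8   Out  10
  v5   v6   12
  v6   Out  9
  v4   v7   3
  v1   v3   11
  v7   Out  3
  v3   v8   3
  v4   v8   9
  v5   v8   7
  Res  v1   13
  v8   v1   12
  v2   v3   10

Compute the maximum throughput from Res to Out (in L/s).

16

Augment Res→v1→v3→v8→Out: bottleneck 3, flow now 3.
Augment Res→v1→v4→v6→Out: bottleneck 9, flow now 12.
Augment Res→v1→v4→v7→Out: bottleneck 1, flow now 13.
Augment Res→v2→v3→v1→v4→v7→Out: bottleneck 2, flow now 15. (uses reverse residual edge)
Augment Res→v2→v3→v1→v4→v8→Out: bottleneck 1, flow now 16. (uses reverse residual edge)
No augmenting path remains; maximum flow = 16.
In the residual graph, reachable from Res: {Res, v2, v3}.
Min-cut edges: Res→v1 (13), v3→v8 (3); capacity 13 + 3 = 16.
This cut is saturated, so no flow can exceed 16.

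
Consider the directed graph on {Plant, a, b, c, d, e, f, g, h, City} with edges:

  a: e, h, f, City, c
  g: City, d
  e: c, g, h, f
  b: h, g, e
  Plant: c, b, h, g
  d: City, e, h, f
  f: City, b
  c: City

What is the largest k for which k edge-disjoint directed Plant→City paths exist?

3

Assign every edge capacity 1; by Menger, the answer equals the max flow.
Path Plant→c→City (+1); total 1.
Path Plant→g→City (+1); total 2.
Path Plant→b→e→f→City (+1); total 3.
No residual Plant→City path; max flow = 3.
Certifying cut of size 3: {Plant→b, Plant→c, Plant→g}.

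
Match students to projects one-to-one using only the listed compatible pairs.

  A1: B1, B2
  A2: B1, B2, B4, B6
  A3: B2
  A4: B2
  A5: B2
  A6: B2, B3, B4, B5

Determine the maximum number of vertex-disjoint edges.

Unit-capacity flow: source→left, listed edges, right→sink; max matching = max flow.
Augmenting path A1→B1 (+1); matched 1.
Augmenting path A2→B2 (+1); matched 2.
Augmenting path A6→B3 (+1); matched 3.
Augmenting path A3→B2→A2→B4 (+1); matched 4.
No augmenting path remains; maximum matching = 4.
König certificate: {A1, A2, A6, B2} is a vertex cover of size 4 (every listed pair touches it), so no matching can be larger.

4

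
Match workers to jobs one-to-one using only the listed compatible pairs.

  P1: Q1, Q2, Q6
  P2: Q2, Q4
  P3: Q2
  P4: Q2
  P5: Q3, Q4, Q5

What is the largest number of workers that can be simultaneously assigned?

Unit-capacity flow: source→left, listed edges, right→sink; max matching = max flow.
Augmenting path P1→Q1 (+1); matched 1.
Augmenting path P2→Q2 (+1); matched 2.
Augmenting path P5→Q3 (+1); matched 3.
Augmenting path P3→Q2→P2→Q4 (+1); matched 4.
No augmenting path remains; maximum matching = 4.
König certificate: {P1, P2, P5, Q2} is a vertex cover of size 4 (every listed pair touches it), so no matching can be larger.

4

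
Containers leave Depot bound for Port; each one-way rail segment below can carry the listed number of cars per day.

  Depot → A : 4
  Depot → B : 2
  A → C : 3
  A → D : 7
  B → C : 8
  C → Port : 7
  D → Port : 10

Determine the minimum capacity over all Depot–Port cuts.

6

Augment Depot→A→C→Port: bottleneck 3, flow now 3.
Augment Depot→A→D→Port: bottleneck 1, flow now 4.
Augment Depot→B→C→Port: bottleneck 2, flow now 6.
No augmenting path remains; maximum flow = 6.
By max-flow min-cut, the minimum cut capacity equals the max flow.
In the residual graph, reachable from Depot: {Depot}.
Min-cut edges: Depot→A (4), Depot→B (2); capacity 4 + 2 = 6.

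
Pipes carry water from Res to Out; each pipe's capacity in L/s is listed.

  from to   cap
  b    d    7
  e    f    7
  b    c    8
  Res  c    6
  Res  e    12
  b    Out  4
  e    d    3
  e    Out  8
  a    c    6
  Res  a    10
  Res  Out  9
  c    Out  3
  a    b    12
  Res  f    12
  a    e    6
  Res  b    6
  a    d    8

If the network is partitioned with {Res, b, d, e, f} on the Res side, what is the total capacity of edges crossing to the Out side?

45

Edges leaving {Res, b, d, e, f}: Res→a (10), Res→c (6), Res→Out (9), b→c (8), b→Out (4), e→Out (8).
Cut capacity = 10 + 6 + 9 + 8 + 4 + 8 = 45.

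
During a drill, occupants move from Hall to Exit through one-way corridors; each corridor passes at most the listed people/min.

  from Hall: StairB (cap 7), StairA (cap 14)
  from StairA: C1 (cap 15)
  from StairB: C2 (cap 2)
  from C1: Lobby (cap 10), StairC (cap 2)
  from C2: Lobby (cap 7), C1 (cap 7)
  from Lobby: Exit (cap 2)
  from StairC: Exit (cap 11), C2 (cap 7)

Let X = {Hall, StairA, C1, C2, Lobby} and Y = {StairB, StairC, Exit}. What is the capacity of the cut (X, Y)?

Edges leaving {Hall, StairA, C1, C2, Lobby}: Hall→StairB (7), C1→StairC (2), Lobby→Exit (2).
Cut capacity = 7 + 2 + 2 = 11.

11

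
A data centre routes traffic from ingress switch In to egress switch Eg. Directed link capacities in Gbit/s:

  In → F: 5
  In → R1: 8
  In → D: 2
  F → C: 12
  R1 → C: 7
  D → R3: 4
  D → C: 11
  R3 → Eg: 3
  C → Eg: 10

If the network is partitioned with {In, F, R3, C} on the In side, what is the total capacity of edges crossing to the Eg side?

23

Edges leaving {In, F, R3, C}: In→R1 (8), In→D (2), R3→Eg (3), C→Eg (10).
Cut capacity = 8 + 2 + 3 + 10 = 23.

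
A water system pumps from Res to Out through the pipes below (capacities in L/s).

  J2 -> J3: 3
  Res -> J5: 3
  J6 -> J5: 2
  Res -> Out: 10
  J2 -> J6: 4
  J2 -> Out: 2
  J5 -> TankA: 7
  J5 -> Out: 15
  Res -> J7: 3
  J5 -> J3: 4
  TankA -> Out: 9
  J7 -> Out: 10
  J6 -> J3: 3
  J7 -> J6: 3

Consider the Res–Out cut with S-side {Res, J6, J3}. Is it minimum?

Given cut capacity: 3 + 3 + 10 + 2 = 18.
Augment Res→Out: bottleneck 10, flow now 10.
Augment Res→J7→Out: bottleneck 3, flow now 13.
Augment Res→J5→Out: bottleneck 3, flow now 16.
No augmenting path remains; maximum flow = 16.
In the residual graph, reachable from Res: {Res}.
Min-cut edges: Res→J7 (3), Res→J5 (3), Res→Out (10); capacity 3 + 3 + 10 = 16.
Cut capacity 18 exceeds the max flow 16, so it is not minimum.

No — its capacity is 18, but the minimum cut has capacity 16.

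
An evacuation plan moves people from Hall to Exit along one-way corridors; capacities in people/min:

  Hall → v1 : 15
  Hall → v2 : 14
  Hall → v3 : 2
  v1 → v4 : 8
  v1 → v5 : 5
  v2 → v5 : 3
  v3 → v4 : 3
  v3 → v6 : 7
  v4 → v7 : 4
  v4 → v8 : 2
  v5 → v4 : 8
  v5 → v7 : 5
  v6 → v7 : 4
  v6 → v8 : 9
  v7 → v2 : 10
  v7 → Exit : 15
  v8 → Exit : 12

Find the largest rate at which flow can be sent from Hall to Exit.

13

Augment Hall→v1→v4→v7→Exit: bottleneck 4, flow now 4.
Augment Hall→v1→v4→v8→Exit: bottleneck 2, flow now 6.
Augment Hall→v1→v5→v7→Exit: bottleneck 5, flow now 11.
Augment Hall→v3→v6→v7→Exit: bottleneck 2, flow now 13.
No augmenting path remains; maximum flow = 13.
In the residual graph, reachable from Hall: {Hall, v1, v2, v4, v5}.
Min-cut edges: Hall→v3 (2), v4→v7 (4), v4→v8 (2), v5→v7 (5); capacity 2 + 4 + 2 + 5 = 13.
This cut is saturated, so no flow can exceed 13.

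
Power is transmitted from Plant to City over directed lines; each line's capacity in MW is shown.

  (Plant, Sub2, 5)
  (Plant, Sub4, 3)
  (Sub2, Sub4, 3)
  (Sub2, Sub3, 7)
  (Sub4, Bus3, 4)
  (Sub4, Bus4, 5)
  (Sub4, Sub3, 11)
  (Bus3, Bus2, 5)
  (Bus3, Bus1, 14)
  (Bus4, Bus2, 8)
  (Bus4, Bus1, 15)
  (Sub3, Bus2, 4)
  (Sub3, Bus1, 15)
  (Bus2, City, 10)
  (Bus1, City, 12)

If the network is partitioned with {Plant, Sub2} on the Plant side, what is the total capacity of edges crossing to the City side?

13

Edges leaving {Plant, Sub2}: Plant→Sub4 (3), Sub2→Sub4 (3), Sub2→Sub3 (7).
Cut capacity = 3 + 3 + 7 = 13.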